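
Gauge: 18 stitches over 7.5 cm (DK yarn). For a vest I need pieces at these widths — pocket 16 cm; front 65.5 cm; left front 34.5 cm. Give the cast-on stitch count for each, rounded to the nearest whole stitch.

Rate = 18/7.5 = 2.4 sts per cm.
pocket: 16 × 2.4 = 38.40 → 38.
front: 65.5 × 2.4 = 157.20 → 157.
left front: 34.5 × 2.4 = 82.80 → 83.

pocket 38; front 157; left front 83.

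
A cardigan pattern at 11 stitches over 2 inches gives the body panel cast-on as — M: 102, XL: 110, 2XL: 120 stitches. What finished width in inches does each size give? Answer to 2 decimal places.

11/2 = 5.5 sts per in.
M: 102 / 5.5 = 18.545 → 18.55 in.
XL: 110 / 5.5 = 20.000 → 20.00 in.
2XL: 120 / 5.5 = 21.818 → 21.82 in.

M 18.55 inches; XL 20.00 inches; 2XL 21.82 inches.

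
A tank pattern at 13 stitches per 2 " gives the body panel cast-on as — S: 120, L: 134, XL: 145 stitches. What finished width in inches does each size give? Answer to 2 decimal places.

S 18.46 inches; L 20.62 inches; XL 22.31 inches.

13/2 = 6.5 sts per in.
S: 120 / 6.5 = 18.462 → 18.46 in.
L: 134 / 6.5 = 20.615 → 20.62 in.
XL: 145 / 6.5 = 22.308 → 22.31 in.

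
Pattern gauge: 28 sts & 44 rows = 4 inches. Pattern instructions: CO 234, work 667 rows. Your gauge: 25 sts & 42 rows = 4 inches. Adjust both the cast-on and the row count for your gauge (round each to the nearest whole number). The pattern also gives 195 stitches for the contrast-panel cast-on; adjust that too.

Cast on 209 stitches; work 637 rows; contrast-panel cast-on 174 stitches.

Stitches: 234 × 25/28 = 208.93 → 209.
Rows: 667 × 42/44 = 636.68 → 637.
contrast-panel cast-on: 195 × 25/28 = 174.11 → 174.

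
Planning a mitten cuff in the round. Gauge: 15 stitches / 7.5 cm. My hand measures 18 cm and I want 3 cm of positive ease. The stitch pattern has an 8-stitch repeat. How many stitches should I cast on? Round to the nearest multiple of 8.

40 stitches.

Finished = 18 + 3 = 21 cm.
15 / 7.5 = 2 sts/cm.
21 × 2 = 42.00 sts.
Nearest multiple of 8: 40.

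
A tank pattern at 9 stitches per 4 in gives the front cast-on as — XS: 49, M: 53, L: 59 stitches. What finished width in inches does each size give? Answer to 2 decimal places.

9/4 = 2.25 sts per in.
XS: 49 / 2.25 = 21.778 → 21.78 in.
M: 53 / 2.25 = 23.556 → 23.56 in.
L: 59 / 2.25 = 26.222 → 26.22 in.

XS 21.78 inches; M 23.56 inches; L 26.22 inches.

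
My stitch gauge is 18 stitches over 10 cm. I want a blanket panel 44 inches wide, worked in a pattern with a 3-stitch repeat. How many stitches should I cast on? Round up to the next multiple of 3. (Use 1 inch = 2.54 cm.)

44 in = 44 × 2.54 = 111.76 cm.
18 / 10 = 1.8 sts/cm.
111.76 × 1.8 = 201.17 sts.
→ 204.

204 stitches.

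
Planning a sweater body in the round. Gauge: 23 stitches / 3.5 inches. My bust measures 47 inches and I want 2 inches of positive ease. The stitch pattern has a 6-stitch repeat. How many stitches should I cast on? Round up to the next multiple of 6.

Finished = 47 + 2 = 49 inches.
23 / 3.5 = 6.571 sts/in.
49 × 6.571 = 322.00 sts.
Next multiple of 6: 324.

324 stitches.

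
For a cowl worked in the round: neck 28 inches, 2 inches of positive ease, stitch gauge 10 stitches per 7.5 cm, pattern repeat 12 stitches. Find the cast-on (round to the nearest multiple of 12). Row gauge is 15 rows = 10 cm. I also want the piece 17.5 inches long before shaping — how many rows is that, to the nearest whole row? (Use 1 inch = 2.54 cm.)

Cast on 96 stitches; work 67 rows.

Finished = 28 + 2 = 30 inches.
30 inches × 2.54 = 76.20 cm.
10/7.5 = 1.333 sts per cm; 76.20 × 1.333 = 101.60 sts.
Nearest multiple of 12 → 96.
17.5 inches = 44.45 cm; × 1.5 = 66.67 → 67 rows.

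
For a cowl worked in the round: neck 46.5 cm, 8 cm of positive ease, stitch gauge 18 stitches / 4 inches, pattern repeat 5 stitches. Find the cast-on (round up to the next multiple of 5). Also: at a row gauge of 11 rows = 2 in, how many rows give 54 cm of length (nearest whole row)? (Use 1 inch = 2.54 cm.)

Finished = 46.5 + 8 = 54.5 cm.
54.5 cm × 1/2.54 = 21.46 inches.
18/4 = 4.5 sts per in; 21.46 × 4.5 = 96.56 sts.
Next multiple of 5 → 100.
54 cm = 21.26 inches; × 5.5 = 116.93 → 117 rows.

Cast on 100 stitches; work 117 rows.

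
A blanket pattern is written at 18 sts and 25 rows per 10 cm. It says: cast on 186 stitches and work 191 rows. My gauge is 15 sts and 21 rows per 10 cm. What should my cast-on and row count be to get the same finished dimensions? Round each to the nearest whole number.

Stitches: 186 × 15/18 = 155.00 → 155.
Rows: 191 × 21/25 = 160.44 → 160.

Cast on 155 stitches; work 160 rows.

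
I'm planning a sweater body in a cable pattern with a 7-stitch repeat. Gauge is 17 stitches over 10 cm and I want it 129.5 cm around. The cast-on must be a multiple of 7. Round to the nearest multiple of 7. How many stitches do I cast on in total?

17 / 10 = 1.7 sts per cm.
129.5 × 1.7 = 220.15 sts.
Nearest multiple of 7: 217.

CO 217 sts.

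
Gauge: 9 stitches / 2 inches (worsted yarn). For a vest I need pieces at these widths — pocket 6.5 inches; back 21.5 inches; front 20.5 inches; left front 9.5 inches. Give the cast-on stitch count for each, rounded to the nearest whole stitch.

pocket 29; back 97; front 92; left front 43.

Rate = 9/2 = 4.5 sts per in.
pocket: 6.5 × 4.5 = 29.25 → 29.
back: 21.5 × 4.5 = 96.75 → 97.
front: 20.5 × 4.5 = 92.25 → 92.
left front: 9.5 × 4.5 = 42.75 → 43.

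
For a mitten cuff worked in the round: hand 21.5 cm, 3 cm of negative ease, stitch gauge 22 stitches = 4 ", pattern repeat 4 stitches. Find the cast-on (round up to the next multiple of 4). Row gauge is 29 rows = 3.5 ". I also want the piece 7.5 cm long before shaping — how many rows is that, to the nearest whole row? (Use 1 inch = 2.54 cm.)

Finished = 21.5 − 3 = 18.5 cm.
18.5 cm × 1/2.54 = 7.28 inches.
22/4 = 5.5 sts per in; 7.28 × 5.5 = 40.06 sts.
Next multiple of 4 → 44.
7.5 cm = 2.95 inches; × 8.286 = 24.47 → 24 rows.

Cast on 44 stitches; work 24 rows.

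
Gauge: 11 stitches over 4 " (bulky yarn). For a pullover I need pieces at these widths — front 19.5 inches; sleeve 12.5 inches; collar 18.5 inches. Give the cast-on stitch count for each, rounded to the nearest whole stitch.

front 54; sleeve 34; collar 51.

Rate = 11/4 = 2.75 sts per in.
front: 19.5 × 2.75 = 53.62 → 54.
sleeve: 12.5 × 2.75 = 34.38 → 34.
collar: 18.5 × 2.75 = 50.88 → 51.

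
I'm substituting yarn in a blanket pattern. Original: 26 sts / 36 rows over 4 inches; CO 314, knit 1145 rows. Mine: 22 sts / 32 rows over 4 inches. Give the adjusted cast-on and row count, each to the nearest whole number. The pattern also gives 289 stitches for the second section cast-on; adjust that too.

Cast on 266 stitches; work 1018 rows; second section cast-on 245 stitches.

Stitches: 314 × 22/26 = 265.69 → 266.
Rows: 1145 × 32/36 = 1017.78 → 1018.
second section cast-on: 289 × 22/26 = 244.54 → 245.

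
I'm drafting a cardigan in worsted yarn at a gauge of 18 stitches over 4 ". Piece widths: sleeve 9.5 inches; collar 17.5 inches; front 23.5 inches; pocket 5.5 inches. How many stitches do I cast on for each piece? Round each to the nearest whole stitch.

sleeve 43; collar 79; front 106; pocket 25.

Rate = 18/4 = 4.5 sts per in.
sleeve: 9.5 × 4.5 = 42.75 → 43.
collar: 17.5 × 4.5 = 78.75 → 79.
front: 23.5 × 4.5 = 105.75 → 106.
pocket: 5.5 × 4.5 = 24.75 → 25.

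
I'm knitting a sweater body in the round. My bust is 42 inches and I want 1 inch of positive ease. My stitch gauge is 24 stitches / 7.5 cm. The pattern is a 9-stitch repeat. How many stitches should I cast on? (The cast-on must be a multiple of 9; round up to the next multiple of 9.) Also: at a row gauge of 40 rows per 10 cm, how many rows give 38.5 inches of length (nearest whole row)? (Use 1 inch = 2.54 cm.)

Cast on 351 stitches; work 391 rows.

Finished = 42 + 1 = 43 inches.
43 inches × 2.54 = 109.22 cm.
24/7.5 = 3.2 sts per cm; 109.22 × 3.2 = 349.50 sts.
Next multiple of 9 → 351.
38.5 inches = 97.79 cm; × 4 = 391.16 → 391 rows.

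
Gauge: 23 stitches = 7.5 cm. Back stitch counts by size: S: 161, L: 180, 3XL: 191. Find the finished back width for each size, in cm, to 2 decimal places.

23/7.5 = 3.067 sts per cm.
S: 161 / 3.067 = 52.500 → 52.50 cm.
L: 180 / 3.067 = 58.696 → 58.70 cm.
3XL: 191 / 3.067 = 62.283 → 62.28 cm.

S 52.50 cm; L 58.70 cm; 3XL 62.28 cm.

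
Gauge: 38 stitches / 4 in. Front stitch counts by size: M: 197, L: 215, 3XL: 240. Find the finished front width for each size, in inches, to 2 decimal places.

M 20.74 inches; L 22.63 inches; 3XL 25.26 inches.

38/4 = 9.5 sts per in.
M: 197 / 9.5 = 20.737 → 20.74 in.
L: 215 / 9.5 = 22.632 → 22.63 in.
3XL: 240 / 9.5 = 25.263 → 25.26 in.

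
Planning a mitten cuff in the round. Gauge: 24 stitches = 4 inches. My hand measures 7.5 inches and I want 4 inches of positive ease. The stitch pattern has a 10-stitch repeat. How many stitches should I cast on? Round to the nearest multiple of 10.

Finished = 7.5 + 4 = 11.5 inches.
24 / 4 = 6 sts/in.
11.5 × 6 = 69.00 sts.
Nearest multiple of 10: 70.

70 stitches.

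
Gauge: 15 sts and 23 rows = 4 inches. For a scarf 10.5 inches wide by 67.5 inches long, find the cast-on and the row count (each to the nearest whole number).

Stitch gauge = 15/4 = 3.75 sts/in; 10.5 × 3.75 = 39.38 → 39 sts.
Row gauge = 23/4 = 5.75 rows/in; 67.5 × 5.75 = 388.12 → 388 rows.

Cast on 39 stitches and work 388 rows.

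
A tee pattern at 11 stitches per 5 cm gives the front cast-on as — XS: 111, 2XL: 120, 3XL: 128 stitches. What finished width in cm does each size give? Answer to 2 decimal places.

11/5 = 2.2 sts per cm.
XS: 111 / 2.2 = 50.455 → 50.45 cm.
2XL: 120 / 2.2 = 54.545 → 54.55 cm.
3XL: 128 / 2.2 = 58.182 → 58.18 cm.

XS 50.45 cm; 2XL 54.55 cm; 3XL 58.18 cm.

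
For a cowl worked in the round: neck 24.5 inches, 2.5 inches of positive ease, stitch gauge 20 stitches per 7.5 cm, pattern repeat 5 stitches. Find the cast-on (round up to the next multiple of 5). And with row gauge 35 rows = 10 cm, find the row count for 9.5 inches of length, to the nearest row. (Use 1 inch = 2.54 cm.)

Finished = 24.5 + 2.5 = 27 inches.
27 inches × 2.54 = 68.58 cm.
20/7.5 = 2.667 sts per cm; 68.58 × 2.667 = 182.88 sts.
Next multiple of 5 → 185.
9.5 inches = 24.13 cm; × 3.5 = 84.45 → 84 rows.

Cast on 185 stitches; work 84 rows.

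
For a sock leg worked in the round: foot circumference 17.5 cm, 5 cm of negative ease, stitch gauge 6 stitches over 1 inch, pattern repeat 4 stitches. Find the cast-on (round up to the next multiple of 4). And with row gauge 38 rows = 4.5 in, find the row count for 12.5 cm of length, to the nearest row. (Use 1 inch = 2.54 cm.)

Finished = 17.5 − 5 = 12.5 cm.
12.5 cm × 1/2.54 = 4.92 inches.
6/1 = 6 sts per in; 4.92 × 6 = 29.53 sts.
Next multiple of 4 → 32.
12.5 cm = 4.92 inches; × 8.444 = 41.56 → 42 rows.

Cast on 32 stitches; work 42 rows.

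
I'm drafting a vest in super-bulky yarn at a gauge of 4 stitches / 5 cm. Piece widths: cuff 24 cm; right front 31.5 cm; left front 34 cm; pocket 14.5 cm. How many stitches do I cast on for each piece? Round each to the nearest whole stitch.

Rate = 4/5 = 0.8 sts per cm.
cuff: 24 × 0.8 = 19.20 → 19.
right front: 31.5 × 0.8 = 25.20 → 25.
left front: 34 × 0.8 = 27.20 → 27.
pocket: 14.5 × 0.8 = 11.60 → 12.

cuff 19; right front 25; left front 27; pocket 12.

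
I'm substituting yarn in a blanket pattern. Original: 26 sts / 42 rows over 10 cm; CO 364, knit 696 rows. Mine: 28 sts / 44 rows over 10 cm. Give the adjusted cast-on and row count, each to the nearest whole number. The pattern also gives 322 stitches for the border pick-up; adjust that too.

Stitches: 364 × 28/26 = 392.00 → 392.
Rows: 696 × 44/42 = 729.14 → 729.
border pick-up: 322 × 28/26 = 346.77 → 347.

Cast on 392 stitches; work 729 rows; border pick-up 347 stitches.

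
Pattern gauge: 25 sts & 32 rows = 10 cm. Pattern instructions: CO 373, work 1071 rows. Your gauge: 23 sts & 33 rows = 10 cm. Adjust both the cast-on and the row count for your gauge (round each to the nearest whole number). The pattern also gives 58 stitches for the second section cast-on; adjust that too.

Stitches: 373 × 23/25 = 343.16 → 343.
Rows: 1071 × 33/32 = 1104.47 → 1104.
second section cast-on: 58 × 23/25 = 53.36 → 53.

Cast on 343 stitches; work 1104 rows; second section cast-on 53 stitches.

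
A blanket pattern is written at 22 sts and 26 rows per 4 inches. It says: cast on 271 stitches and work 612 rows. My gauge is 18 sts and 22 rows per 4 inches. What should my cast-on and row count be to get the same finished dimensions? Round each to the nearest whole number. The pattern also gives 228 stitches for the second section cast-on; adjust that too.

Cast on 222 stitches; work 518 rows; second section cast-on 187 stitches.

Stitches: 271 × 18/22 = 221.73 → 222.
Rows: 612 × 22/26 = 517.85 → 518.
second section cast-on: 228 × 18/22 = 186.55 → 187.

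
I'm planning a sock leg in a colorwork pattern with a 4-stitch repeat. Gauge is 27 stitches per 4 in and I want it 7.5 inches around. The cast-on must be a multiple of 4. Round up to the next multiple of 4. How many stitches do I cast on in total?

Cast on 52 stitches.

27 / 4 = 6.75 sts per inch.
7.5 × 6.75 = 50.62 sts.
Next multiple of 4: 52.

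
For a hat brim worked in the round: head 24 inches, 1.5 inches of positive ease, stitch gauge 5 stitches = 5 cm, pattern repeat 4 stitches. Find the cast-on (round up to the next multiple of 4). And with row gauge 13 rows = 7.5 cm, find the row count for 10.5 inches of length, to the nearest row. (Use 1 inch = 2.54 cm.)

Cast on 68 stitches; work 46 rows.

Finished = 24 + 1.5 = 25.5 inches.
25.5 inches × 2.54 = 64.77 cm.
5/5 = 1 sts per cm; 64.77 × 1 = 64.77 sts.
Next multiple of 4 → 68.
10.5 inches = 26.67 cm; × 1.733 = 46.23 → 46 rows.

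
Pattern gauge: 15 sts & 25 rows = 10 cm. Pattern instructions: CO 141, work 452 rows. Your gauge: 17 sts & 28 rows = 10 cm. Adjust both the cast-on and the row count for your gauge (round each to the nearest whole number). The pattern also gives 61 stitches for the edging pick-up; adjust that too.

Stitches: 141 × 17/15 = 159.80 → 160.
Rows: 452 × 28/25 = 506.24 → 506.
edging pick-up: 61 × 17/15 = 69.13 → 69.

Cast on 160 stitches; work 506 rows; edging pick-up 69 stitches.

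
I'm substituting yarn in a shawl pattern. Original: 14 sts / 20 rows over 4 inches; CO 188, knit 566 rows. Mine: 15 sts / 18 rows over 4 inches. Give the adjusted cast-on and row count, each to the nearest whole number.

Cast on 201 stitches; work 509 rows.

Stitches: 188 × 15/14 = 201.43 → 201.
Rows: 566 × 18/20 = 509.40 → 509.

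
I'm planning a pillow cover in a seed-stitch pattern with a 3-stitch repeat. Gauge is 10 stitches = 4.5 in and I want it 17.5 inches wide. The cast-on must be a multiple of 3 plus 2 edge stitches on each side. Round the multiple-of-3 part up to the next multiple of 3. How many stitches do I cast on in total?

10 / 4.5 = 2.222 sts per inch.
17.5 × 2.222 = 38.89 sts.
Less 4 edge sts → 34.89 for the repeat.
Next multiple of 3: 36.
Add back 4 edge sts → 40.

40 stitches.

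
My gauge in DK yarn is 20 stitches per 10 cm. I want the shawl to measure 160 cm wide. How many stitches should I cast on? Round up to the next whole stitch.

320 stitches.

20 stitches / 10 cm = 2 stitches per cm.
160 × 2 = 320.00 stitches.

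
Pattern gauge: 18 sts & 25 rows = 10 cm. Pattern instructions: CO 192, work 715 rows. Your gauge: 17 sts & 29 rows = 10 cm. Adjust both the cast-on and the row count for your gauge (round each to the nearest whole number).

Cast on 181 stitches; work 829 rows.

Stitches: 192 × 17/18 = 181.33 → 181.
Rows: 715 × 29/25 = 829.40 → 829.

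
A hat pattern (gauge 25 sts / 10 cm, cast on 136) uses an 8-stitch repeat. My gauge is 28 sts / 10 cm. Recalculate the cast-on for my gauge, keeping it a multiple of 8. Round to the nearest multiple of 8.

136 × 28 / 25 = 152.32.
Nearest multiple of 8: 152.

CO 152 sts.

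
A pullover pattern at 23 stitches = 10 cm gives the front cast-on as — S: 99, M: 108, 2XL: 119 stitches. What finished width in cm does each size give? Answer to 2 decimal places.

23/10 = 2.3 sts per cm.
S: 99 / 2.3 = 43.043 → 43.04 cm.
M: 108 / 2.3 = 46.957 → 46.96 cm.
2XL: 119 / 2.3 = 51.739 → 51.74 cm.

S 43.04 cm; M 46.96 cm; 2XL 51.74 cm.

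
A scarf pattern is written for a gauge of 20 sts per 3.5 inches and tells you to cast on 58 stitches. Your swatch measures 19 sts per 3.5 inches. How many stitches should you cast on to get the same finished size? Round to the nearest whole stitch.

Scale factor = 19 / 20 = 0.950.
58 × 19 / 20 = 55.10 sts.
→ 55 sts.

Cast on 55 stitches.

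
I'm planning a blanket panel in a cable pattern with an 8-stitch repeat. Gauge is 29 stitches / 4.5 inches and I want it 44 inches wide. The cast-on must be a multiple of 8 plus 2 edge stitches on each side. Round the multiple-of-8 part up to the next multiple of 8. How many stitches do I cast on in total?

29 / 4.5 = 6.444 sts per inch.
44 × 6.444 = 283.56 sts.
Less 4 edge sts → 279.56 for the repeat.
Next multiple of 8: 280.
Add back 4 edge sts → 284.

284 stitches.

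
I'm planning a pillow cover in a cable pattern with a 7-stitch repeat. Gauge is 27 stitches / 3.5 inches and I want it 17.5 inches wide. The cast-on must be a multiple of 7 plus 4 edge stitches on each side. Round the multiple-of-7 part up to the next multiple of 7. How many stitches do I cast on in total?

27 / 3.5 = 7.714 sts per inch.
17.5 × 7.714 = 135.00 sts.
Less 8 edge sts → 127.00 for the repeat.
Next multiple of 7: 133.
Add back 8 edge sts → 141.

Cast on 141 stitches.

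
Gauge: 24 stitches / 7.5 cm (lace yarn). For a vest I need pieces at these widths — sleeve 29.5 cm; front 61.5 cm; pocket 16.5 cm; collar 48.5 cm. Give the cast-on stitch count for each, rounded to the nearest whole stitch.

Rate = 24/7.5 = 3.2 sts per cm.
sleeve: 29.5 × 3.2 = 94.40 → 94.
front: 61.5 × 3.2 = 196.80 → 197.
pocket: 16.5 × 3.2 = 52.80 → 53.
collar: 48.5 × 3.2 = 155.20 → 155.

sleeve 94; front 197; pocket 53; collar 155.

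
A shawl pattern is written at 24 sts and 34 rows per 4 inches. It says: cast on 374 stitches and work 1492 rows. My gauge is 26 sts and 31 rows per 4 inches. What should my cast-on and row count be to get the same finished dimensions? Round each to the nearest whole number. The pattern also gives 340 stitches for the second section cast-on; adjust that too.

Stitches: 374 × 26/24 = 405.17 → 405.
Rows: 1492 × 31/34 = 1360.35 → 1360.
second section cast-on: 340 × 26/24 = 368.33 → 368.

Cast on 405 stitches; work 1360 rows; second section cast-on 368 stitches.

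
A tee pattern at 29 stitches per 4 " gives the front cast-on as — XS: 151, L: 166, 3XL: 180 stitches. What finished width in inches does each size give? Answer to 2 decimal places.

29/4 = 7.25 sts per in.
XS: 151 / 7.25 = 20.828 → 20.83 in.
L: 166 / 7.25 = 22.897 → 22.90 in.
3XL: 180 / 7.25 = 24.828 → 24.83 in.

XS 20.83 inches; L 22.90 inches; 3XL 24.83 inches.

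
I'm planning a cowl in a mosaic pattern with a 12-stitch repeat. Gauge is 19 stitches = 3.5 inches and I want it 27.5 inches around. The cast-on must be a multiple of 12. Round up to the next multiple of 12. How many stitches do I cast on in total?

156 stitches.

19 / 3.5 = 5.429 sts per inch.
27.5 × 5.429 = 149.29 sts.
Next multiple of 12: 156.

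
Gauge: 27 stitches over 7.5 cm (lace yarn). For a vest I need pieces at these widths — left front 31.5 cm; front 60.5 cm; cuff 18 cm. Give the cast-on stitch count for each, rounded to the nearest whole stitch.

left front 113; front 218; cuff 65.

Rate = 27/7.5 = 3.6 sts per cm.
left front: 31.5 × 3.6 = 113.40 → 113.
front: 60.5 × 3.6 = 217.80 → 218.
cuff: 18 × 3.6 = 64.80 → 65.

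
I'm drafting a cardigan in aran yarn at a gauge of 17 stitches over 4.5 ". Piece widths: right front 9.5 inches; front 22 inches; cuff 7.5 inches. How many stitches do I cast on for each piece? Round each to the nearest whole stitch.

Rate = 17/4.5 = 3.778 sts per in.
right front: 9.5 × 3.778 = 35.89 → 36.
front: 22 × 3.778 = 83.11 → 83.
cuff: 7.5 × 3.778 = 28.33 → 28.

right front 36; front 83; cuff 28.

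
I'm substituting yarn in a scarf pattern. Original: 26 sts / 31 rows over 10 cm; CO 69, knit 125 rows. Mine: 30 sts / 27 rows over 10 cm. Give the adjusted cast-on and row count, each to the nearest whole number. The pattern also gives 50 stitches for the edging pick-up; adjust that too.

Stitches: 69 × 30/26 = 79.62 → 80.
Rows: 125 × 27/31 = 108.87 → 109.
edging pick-up: 50 × 30/26 = 57.69 → 58.

Cast on 80 stitches; work 109 rows; edging pick-up 58 stitches.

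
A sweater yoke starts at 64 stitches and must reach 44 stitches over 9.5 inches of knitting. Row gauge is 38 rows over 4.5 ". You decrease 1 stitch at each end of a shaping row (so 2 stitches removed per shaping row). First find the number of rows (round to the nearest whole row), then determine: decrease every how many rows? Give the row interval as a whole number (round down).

Decrease every 8th row.

Rows = 9.5 × 8.444 = 80.2 → 80 rows.
Stitches to remove: 20 → 10 shaping rows (at 2 st each).
80 / 10 = 8.00 → every 8 rows.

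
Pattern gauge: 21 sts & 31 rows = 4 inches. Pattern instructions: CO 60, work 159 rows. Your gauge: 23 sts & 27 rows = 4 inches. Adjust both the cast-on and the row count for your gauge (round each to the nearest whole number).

Cast on 66 stitches; work 138 rows.

Stitches: 60 × 23/21 = 65.71 → 66.
Rows: 159 × 27/31 = 138.48 → 138.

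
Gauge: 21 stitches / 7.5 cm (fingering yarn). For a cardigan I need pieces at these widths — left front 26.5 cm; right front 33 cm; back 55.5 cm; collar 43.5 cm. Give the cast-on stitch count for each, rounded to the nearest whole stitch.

left front 74; right front 92; back 155; collar 122.

Rate = 21/7.5 = 2.8 sts per cm.
left front: 26.5 × 2.8 = 74.20 → 74.
right front: 33 × 2.8 = 92.40 → 92.
back: 55.5 × 2.8 = 155.40 → 155.
collar: 43.5 × 2.8 = 121.80 → 122.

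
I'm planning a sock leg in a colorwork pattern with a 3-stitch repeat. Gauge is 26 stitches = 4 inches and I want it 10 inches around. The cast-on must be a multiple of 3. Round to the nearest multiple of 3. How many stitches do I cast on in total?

66 stitches.

26 / 4 = 6.5 sts per inch.
10 × 6.5 = 65.00 sts.
Nearest multiple of 3: 66.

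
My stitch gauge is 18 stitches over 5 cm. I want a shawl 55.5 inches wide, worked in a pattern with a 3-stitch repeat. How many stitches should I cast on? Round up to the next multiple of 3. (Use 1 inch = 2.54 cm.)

55.5 in = 55.5 × 2.54 = 140.97 cm.
18 / 5 = 3.6 sts/cm.
140.97 × 3.6 = 507.49 sts.
→ 510.

Cast on 510 stitches.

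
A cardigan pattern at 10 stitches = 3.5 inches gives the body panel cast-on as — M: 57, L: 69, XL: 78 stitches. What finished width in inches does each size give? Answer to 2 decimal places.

10/3.5 = 2.857 sts per in.
M: 57 / 2.857 = 19.950 → 19.95 in.
L: 69 / 2.857 = 24.150 → 24.15 in.
XL: 78 / 2.857 = 27.300 → 27.30 in.

M 19.95 inches; L 24.15 inches; XL 27.30 inches.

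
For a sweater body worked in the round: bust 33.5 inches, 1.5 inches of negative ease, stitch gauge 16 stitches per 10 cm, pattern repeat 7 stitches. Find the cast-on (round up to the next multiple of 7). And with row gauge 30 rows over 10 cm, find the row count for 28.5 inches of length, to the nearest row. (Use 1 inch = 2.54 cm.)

Cast on 133 stitches; work 217 rows.

Finished = 33.5 − 1.5 = 32 inches.
32 inches × 2.54 = 81.28 cm.
16/10 = 1.6 sts per cm; 81.28 × 1.6 = 130.05 sts.
Next multiple of 7 → 133.
28.5 inches = 72.39 cm; × 3 = 217.17 → 217 rows.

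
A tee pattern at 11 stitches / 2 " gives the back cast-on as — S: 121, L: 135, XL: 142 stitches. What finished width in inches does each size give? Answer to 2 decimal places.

S 22.00 inches; L 24.55 inches; XL 25.82 inches.

11/2 = 5.5 sts per in.
S: 121 / 5.5 = 22.000 → 22.00 in.
L: 135 / 5.5 = 24.545 → 24.55 in.
XL: 142 / 5.5 = 25.818 → 25.82 in.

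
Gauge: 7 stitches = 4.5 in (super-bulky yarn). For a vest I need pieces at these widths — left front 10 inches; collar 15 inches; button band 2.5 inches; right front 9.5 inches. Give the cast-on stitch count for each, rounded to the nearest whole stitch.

Rate = 7/4.5 = 1.556 sts per in.
left front: 10 × 1.556 = 15.56 → 16.
collar: 15 × 1.556 = 23.33 → 23.
button band: 2.5 × 1.556 = 3.89 → 4.
right front: 9.5 × 1.556 = 14.78 → 15.

left front 16; collar 23; button band 4; right front 15.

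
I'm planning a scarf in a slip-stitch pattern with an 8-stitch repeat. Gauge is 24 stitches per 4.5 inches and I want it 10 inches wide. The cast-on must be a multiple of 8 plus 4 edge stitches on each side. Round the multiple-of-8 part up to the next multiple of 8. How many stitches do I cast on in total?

56 stitches.

24 / 4.5 = 5.333 sts per inch.
10 × 5.333 = 53.33 sts.
Less 8 edge sts → 45.33 for the repeat.
Next multiple of 8: 48.
Add back 8 edge sts → 56.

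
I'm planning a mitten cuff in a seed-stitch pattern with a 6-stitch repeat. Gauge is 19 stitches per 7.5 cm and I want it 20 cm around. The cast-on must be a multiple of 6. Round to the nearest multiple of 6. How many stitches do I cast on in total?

19 / 7.5 = 2.533 sts per cm.
20 × 2.533 = 50.67 sts.
Nearest multiple of 6: 48.

48 stitches.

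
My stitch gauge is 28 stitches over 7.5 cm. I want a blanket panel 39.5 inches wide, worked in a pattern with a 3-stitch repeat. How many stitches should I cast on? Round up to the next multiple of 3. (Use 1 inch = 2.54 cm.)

39.5 in = 39.5 × 2.54 = 100.33 cm.
28 / 7.5 = 3.733 sts/cm.
100.33 × 3.733 = 374.57 sts.
→ 375.

375 stitches.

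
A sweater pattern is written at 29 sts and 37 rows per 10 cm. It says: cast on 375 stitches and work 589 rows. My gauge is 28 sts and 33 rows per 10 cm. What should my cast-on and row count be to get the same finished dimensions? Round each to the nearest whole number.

Stitches: 375 × 28/29 = 362.07 → 362.
Rows: 589 × 33/37 = 525.32 → 525.

Cast on 362 stitches; work 525 rows.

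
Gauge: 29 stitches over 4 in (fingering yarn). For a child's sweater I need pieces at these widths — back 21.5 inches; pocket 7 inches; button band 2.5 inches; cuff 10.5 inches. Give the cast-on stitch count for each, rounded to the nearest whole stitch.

back 156; pocket 51; button band 18; cuff 76.

Rate = 29/4 = 7.25 sts per in.
back: 21.5 × 7.25 = 155.88 → 156.
pocket: 7 × 7.25 = 50.75 → 51.
button band: 2.5 × 7.25 = 18.12 → 18.
cuff: 10.5 × 7.25 = 76.12 → 76.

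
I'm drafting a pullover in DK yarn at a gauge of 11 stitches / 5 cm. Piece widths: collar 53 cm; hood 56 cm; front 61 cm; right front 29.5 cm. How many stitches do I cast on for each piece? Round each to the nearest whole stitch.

Rate = 11/5 = 2.2 sts per cm.
collar: 53 × 2.2 = 116.60 → 117.
hood: 56 × 2.2 = 123.20 → 123.
front: 61 × 2.2 = 134.20 → 134.
right front: 29.5 × 2.2 = 64.90 → 65.

collar 117; hood 123; front 134; right front 65.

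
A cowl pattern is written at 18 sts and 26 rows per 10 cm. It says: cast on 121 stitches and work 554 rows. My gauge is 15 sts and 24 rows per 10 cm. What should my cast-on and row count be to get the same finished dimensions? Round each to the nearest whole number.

Cast on 101 stitches; work 511 rows.

Stitches: 121 × 15/18 = 100.83 → 101.
Rows: 554 × 24/26 = 511.38 → 511.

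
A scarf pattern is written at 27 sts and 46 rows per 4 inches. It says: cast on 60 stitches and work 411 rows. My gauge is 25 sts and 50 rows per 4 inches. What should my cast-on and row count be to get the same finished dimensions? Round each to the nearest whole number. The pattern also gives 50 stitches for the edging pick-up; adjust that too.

Cast on 56 stitches; work 447 rows; edging pick-up 46 stitches.

Stitches: 60 × 25/27 = 55.56 → 56.
Rows: 411 × 50/46 = 446.74 → 447.
edging pick-up: 50 × 25/27 = 46.30 → 46.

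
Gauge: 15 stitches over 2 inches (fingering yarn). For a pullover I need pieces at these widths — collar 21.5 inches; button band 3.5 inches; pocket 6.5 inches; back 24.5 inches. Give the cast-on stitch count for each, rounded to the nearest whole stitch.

Rate = 15/2 = 7.5 sts per in.
collar: 21.5 × 7.5 = 161.25 → 161.
button band: 3.5 × 7.5 = 26.25 → 26.
pocket: 6.5 × 7.5 = 48.75 → 49.
back: 24.5 × 7.5 = 183.75 → 184.

collar 161; button band 26; pocket 49; back 184.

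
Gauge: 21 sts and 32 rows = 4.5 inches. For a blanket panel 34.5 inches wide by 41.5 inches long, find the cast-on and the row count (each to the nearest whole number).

Stitch gauge = 21/4.5 = 4.667 sts/in; 34.5 × 4.667 = 161.00 → 161 sts.
Row gauge = 32/4.5 = 7.111 rows/in; 41.5 × 7.111 = 295.11 → 295 rows.

Cast on 161 stitches and work 295 rows.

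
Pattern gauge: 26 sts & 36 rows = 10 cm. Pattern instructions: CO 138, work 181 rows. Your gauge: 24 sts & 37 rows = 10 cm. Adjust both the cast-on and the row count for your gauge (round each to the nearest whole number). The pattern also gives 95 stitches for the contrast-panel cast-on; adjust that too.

Cast on 127 stitches; work 186 rows; contrast-panel cast-on 88 stitches.

Stitches: 138 × 24/26 = 127.38 → 127.
Rows: 181 × 37/36 = 186.03 → 186.
contrast-panel cast-on: 95 × 24/26 = 87.69 → 88.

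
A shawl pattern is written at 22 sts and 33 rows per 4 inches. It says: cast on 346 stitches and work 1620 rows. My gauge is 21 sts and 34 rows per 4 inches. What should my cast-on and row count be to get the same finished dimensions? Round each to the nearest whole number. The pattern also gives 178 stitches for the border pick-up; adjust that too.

Stitches: 346 × 21/22 = 330.27 → 330.
Rows: 1620 × 34/33 = 1669.09 → 1669.
border pick-up: 178 × 21/22 = 169.91 → 170.

Cast on 330 stitches; work 1669 rows; border pick-up 170 stitches.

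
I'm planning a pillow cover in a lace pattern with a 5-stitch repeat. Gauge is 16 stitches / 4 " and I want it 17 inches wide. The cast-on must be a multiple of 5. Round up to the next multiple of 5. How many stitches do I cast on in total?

16 / 4 = 4 sts per inch.
17 × 4 = 68.00 sts.
Next multiple of 5: 70.

Cast on 70 stitches.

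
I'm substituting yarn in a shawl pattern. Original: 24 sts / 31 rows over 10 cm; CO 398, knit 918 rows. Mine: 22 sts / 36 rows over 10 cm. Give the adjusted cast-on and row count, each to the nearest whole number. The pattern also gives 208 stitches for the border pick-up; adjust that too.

Stitches: 398 × 22/24 = 364.83 → 365.
Rows: 918 × 36/31 = 1066.06 → 1066.
border pick-up: 208 × 22/24 = 190.67 → 191.

Cast on 365 stitches; work 1066 rows; border pick-up 191 stitches.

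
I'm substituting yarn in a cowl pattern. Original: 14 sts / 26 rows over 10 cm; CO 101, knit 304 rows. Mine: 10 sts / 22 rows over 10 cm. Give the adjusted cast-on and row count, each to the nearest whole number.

Stitches: 101 × 10/14 = 72.14 → 72.
Rows: 304 × 22/26 = 257.23 → 257.

Cast on 72 stitches; work 257 rows.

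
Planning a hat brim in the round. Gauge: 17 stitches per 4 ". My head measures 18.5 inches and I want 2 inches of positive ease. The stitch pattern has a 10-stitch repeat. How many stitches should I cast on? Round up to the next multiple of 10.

Finished = 18.5 + 2 = 20.5 inches.
17 / 4 = 4.25 sts/in.
20.5 × 4.25 = 87.12 sts.
Next multiple of 10: 90.

90 stitches.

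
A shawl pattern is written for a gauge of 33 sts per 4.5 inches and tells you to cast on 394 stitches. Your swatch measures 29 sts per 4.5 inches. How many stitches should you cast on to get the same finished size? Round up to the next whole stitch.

CO 347 sts.

Scale factor = 29 / 33 = 0.879.
394 × 29 / 33 = 346.24 sts.
→ 347 sts.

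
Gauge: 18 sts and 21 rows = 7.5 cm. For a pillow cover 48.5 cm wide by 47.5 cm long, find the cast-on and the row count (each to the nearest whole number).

Cast on 116 stitches and work 133 rows.

Stitch gauge = 18/7.5 = 2.4 sts/cm; 48.5 × 2.4 = 116.40 → 116 sts.
Row gauge = 21/7.5 = 2.8 rows/cm; 47.5 × 2.8 = 133.00 → 133 rows.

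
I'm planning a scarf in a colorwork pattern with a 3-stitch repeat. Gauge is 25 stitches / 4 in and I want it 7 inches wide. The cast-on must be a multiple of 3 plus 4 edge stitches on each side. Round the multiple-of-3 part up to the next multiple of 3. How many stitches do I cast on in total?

25 / 4 = 6.25 sts per inch.
7 × 6.25 = 43.75 sts.
Less 8 edge sts → 35.75 for the repeat.
Next multiple of 3: 36.
Add back 8 edge sts → 44.

CO 44 sts.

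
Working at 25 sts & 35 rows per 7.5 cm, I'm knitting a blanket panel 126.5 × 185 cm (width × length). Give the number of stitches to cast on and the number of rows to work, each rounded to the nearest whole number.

Stitch gauge = 25/7.5 = 3.333 sts/cm; 126.5 × 3.333 = 421.67 → 422 sts.
Row gauge = 35/7.5 = 4.667 rows/cm; 185 × 4.667 = 863.33 → 863 rows.

Cast on 422 stitches and work 863 rows.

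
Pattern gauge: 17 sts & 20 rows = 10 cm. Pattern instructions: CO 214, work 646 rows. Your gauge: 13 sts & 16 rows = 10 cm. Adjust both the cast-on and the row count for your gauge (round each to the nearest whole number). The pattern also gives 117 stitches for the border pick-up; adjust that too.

Stitches: 214 × 13/17 = 163.65 → 164.
Rows: 646 × 16/20 = 516.80 → 517.
border pick-up: 117 × 13/17 = 89.47 → 89.

Cast on 164 stitches; work 517 rows; border pick-up 89 stitches.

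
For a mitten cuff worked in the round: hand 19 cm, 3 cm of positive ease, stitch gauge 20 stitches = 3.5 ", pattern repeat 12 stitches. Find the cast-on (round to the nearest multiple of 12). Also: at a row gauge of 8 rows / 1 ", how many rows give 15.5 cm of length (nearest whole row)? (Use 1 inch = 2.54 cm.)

Cast on 48 stitches; work 49 rows.

Finished = 19 + 3 = 22 cm.
22 cm × 1/2.54 = 8.66 inches.
20/3.5 = 5.714 sts per in; 8.66 × 5.714 = 49.49 sts.
Nearest multiple of 12 → 48.
15.5 cm = 6.10 inches; × 8 = 48.82 → 49 rows.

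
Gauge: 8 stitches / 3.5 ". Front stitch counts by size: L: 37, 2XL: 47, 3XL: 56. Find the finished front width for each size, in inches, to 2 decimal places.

8/3.5 = 2.286 sts per in.
L: 37 / 2.286 = 16.188 → 16.19 in.
2XL: 47 / 2.286 = 20.562 → 20.56 in.
3XL: 56 / 2.286 = 24.500 → 24.50 in.

L 16.19 inches; 2XL 20.56 inches; 3XL 24.50 inches.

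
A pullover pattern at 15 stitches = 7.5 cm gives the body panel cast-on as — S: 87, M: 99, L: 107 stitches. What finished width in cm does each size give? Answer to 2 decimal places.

S 43.50 cm; M 49.50 cm; L 53.50 cm.

15/7.5 = 2 sts per cm.
S: 87 / 2 = 43.500 → 43.50 cm.
M: 99 / 2 = 49.500 → 49.50 cm.
L: 107 / 2 = 53.500 → 53.50 cm.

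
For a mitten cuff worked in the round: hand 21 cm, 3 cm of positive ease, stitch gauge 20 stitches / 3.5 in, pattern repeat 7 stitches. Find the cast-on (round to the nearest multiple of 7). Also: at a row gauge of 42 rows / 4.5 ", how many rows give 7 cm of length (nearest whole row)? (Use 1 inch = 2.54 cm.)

Cast on 56 stitches; work 26 rows.

Finished = 21 + 3 = 24 cm.
24 cm × 1/2.54 = 9.45 inches.
20/3.5 = 5.714 sts per in; 9.45 × 5.714 = 53.99 sts.
Nearest multiple of 7 → 56.
7 cm = 2.76 inches; × 9.333 = 25.72 → 26 rows.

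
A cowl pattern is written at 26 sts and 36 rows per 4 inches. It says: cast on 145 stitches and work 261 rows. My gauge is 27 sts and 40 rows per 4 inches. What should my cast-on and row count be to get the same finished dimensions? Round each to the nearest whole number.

Stitches: 145 × 27/26 = 150.58 → 151.
Rows: 261 × 40/36 = 290.00 → 290.

Cast on 151 stitches; work 290 rows.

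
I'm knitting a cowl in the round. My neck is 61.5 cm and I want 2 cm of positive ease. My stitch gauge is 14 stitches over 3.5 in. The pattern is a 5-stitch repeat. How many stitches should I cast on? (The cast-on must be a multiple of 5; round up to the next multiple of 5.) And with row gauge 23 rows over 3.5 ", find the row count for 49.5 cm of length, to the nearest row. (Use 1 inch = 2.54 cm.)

Finished = 61.5 + 2 = 63.5 cm.
63.5 cm × 1/2.54 = 25.00 inches.
14/3.5 = 4 sts per in; 25.00 × 4 = 100.00 sts.
Next multiple of 5 → 100.
49.5 cm = 19.49 inches; × 6.571 = 128.07 → 128 rows.

Cast on 100 stitches; work 128 rows.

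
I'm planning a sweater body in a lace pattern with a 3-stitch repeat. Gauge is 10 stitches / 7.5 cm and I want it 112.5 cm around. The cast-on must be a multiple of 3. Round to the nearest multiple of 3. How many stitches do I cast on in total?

Cast on 150 stitches.

10 / 7.5 = 1.333 sts per cm.
112.5 × 1.333 = 150.00 sts.
Nearest multiple of 3: 150.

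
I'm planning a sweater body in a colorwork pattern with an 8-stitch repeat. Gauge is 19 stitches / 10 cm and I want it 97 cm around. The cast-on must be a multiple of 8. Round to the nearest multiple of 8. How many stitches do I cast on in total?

19 / 10 = 1.9 sts per cm.
97 × 1.9 = 184.30 sts.
Nearest multiple of 8: 184.

CO 184 sts.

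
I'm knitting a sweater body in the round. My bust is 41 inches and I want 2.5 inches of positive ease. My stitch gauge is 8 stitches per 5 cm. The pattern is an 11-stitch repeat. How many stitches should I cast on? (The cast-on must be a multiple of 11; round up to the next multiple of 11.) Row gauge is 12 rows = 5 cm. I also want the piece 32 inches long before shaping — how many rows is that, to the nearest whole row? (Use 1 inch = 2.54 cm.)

Cast on 187 stitches; work 195 rows.

Finished = 41 + 2.5 = 43.5 inches.
43.5 inches × 2.54 = 110.49 cm.
8/5 = 1.6 sts per cm; 110.49 × 1.6 = 176.78 sts.
Next multiple of 11 → 187.
32 inches = 81.28 cm; × 2.4 = 195.07 → 195 rows.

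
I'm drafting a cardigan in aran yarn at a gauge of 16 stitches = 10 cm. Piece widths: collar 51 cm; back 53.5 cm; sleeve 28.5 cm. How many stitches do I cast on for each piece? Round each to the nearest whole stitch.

Rate = 16/10 = 1.6 sts per cm.
collar: 51 × 1.6 = 81.60 → 82.
back: 53.5 × 1.6 = 85.60 → 86.
sleeve: 28.5 × 1.6 = 45.60 → 46.

collar 82; back 86; sleeve 46.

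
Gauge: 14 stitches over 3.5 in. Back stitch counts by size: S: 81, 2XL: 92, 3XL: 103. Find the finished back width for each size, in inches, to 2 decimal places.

14/3.5 = 4 sts per in.
S: 81 / 4 = 20.250 → 20.25 in.
2XL: 92 / 4 = 23.000 → 23.00 in.
3XL: 103 / 4 = 25.750 → 25.75 in.

S 20.25 inches; 2XL 23.00 inches; 3XL 25.75 inches.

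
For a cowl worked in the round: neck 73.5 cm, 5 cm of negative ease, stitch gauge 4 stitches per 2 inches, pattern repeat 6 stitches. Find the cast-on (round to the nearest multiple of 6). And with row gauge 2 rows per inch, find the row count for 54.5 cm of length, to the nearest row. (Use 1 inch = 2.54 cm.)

Finished = 73.5 − 5 = 68.5 cm.
68.5 cm × 1/2.54 = 26.97 inches.
4/2 = 2 sts per in; 26.97 × 2 = 53.94 sts.
Nearest multiple of 6 → 54.
54.5 cm = 21.46 inches; × 2 = 42.91 → 43 rows.

Cast on 54 stitches; work 43 rows.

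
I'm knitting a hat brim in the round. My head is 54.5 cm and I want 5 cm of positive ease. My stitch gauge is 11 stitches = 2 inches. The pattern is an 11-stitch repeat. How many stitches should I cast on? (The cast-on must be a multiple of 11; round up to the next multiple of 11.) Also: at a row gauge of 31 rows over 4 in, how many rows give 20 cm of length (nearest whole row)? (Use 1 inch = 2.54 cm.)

Cast on 132 stitches; work 61 rows.

Finished = 54.5 + 5 = 59.5 cm.
59.5 cm × 1/2.54 = 23.43 inches.
11/2 = 5.5 sts per in; 23.43 × 5.5 = 128.84 sts.
Next multiple of 11 → 132.
20 cm = 7.87 inches; × 7.75 = 61.02 → 61 rows.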